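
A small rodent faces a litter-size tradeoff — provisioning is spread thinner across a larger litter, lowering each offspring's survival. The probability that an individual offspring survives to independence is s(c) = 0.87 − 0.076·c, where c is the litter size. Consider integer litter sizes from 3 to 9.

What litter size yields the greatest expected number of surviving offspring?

Expected surviving offspring = c × s(c):
  c=3: 3 × 0.642 = 1.926
  c=4: 4 × 0.566 = 2.264
  c=5: 5 × 0.490 = 2.450
  c=6: 6 × 0.414 = 2.484
  c=7: 7 × 0.338 = 2.366
  c=8: 8 × 0.262 = 2.096
  c=9: 9 × 0.186 = 1.674
Maximum at c = 6 (2.484 surviving offspring).

6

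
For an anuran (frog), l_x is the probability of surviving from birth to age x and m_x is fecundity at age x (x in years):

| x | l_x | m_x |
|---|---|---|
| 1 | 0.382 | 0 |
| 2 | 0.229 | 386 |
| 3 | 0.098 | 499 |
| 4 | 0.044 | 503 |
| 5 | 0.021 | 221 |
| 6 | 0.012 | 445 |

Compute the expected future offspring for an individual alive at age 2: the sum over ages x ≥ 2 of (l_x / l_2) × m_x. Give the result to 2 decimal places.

l_2 = 0.229. Conditional survival from age 2 to x is l_x / l_2.
  x=2: (0.229/0.229) × 386 = 386.0000
  x=3: (0.098/0.229) × 499 = 213.5459
  x=4: (0.044/0.229) × 503 = 96.6463
  x=5: (0.021/0.229) × 221 = 20.2664
  x=6: (0.012/0.229) × 445 = 23.3188
Sum = 386.0000 + 213.5459 + 96.6463 + 20.2664 + 23.3188 = 739.7773

739.78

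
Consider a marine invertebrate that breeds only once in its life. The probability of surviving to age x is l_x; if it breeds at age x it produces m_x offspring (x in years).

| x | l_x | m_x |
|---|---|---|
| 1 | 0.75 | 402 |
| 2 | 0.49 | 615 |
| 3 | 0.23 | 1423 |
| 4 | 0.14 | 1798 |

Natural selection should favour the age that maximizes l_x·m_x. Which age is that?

Expected offspring if breeding at age x = l_x × m_x:
  age 1: 0.75 × 402 = 301.500
  age 2: 0.49 × 615 = 301.350
  age 3: 0.23 × 1423 = 327.290
  age 4: 0.14 × 1798 = 251.720
Maximum at age 3 (327.290).

3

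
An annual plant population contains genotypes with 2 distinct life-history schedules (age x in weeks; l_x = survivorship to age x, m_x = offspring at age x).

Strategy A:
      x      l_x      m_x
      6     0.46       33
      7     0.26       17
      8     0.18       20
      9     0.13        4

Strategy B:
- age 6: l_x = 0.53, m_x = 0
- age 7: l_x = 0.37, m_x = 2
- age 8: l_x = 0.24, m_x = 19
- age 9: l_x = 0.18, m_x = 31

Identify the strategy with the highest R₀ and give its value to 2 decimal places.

23.72

Strategy A: R₀ = 0.46×33 + 0.26×17 + 0.18×20 + 0.13×4 = 23.7200
Strategy B: R₀ = 0.53×0 + 0.37×2 + 0.24×19 + 0.18×31 = 10.8800
Highest R₀: strategy A with 23.7200.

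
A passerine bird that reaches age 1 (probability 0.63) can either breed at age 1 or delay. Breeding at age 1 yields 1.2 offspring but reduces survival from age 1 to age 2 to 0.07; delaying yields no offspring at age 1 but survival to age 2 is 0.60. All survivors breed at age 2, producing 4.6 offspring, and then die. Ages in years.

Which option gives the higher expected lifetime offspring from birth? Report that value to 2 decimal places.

1.74

breed at age 1: R₀ = 0.63 × (1.2 + 0.07 × 4.6) = 0.63 × 1.5220 = 0.9589
delay to age 2: R₀ = 0.63 × (0.60 × 4.6) = 0.63 × 2.7600 = 1.7388
Higher: delay to age 2 (1.7388).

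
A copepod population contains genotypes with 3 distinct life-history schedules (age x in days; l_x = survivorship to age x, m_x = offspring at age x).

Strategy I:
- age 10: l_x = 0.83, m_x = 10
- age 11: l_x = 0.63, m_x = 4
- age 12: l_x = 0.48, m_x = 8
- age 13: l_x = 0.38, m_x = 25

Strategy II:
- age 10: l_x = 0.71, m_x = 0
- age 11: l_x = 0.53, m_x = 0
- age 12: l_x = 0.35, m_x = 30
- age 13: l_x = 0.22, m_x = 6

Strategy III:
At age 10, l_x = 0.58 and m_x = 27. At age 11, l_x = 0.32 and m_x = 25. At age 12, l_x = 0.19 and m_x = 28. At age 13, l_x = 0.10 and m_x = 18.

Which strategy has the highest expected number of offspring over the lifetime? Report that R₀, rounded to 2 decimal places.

Strategy I: R₀ = 0.83×10 + 0.63×4 + 0.48×8 + 0.38×25 = 24.1600
Strategy II: R₀ = 0.71×0 + 0.53×0 + 0.35×30 + 0.22×6 = 11.8200
Strategy III: R₀ = 0.58×27 + 0.32×25 + 0.19×28 + 0.10×18 = 30.7800
Highest R₀: strategy III with 30.7800.

30.78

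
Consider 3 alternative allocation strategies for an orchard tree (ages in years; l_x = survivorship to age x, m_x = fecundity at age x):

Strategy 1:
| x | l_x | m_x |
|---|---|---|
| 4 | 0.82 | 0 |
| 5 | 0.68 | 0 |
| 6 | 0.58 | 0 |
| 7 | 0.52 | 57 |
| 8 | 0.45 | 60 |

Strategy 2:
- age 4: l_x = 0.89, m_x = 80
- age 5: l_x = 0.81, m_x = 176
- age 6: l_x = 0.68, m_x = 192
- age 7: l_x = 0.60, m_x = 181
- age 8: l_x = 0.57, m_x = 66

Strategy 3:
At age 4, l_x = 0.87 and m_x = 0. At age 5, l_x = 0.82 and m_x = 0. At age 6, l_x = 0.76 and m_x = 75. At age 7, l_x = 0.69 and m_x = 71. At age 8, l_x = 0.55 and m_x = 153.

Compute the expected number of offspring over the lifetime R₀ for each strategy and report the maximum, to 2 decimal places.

490.54

Strategy 1: R₀ = 0.82×0 + 0.68×0 + 0.58×0 + 0.52×57 + 0.45×60 = 56.6400
Strategy 2: R₀ = 0.89×80 + 0.81×176 + 0.68×192 + 0.60×181 + 0.57×66 = 490.5400
Strategy 3: R₀ = 0.87×0 + 0.82×0 + 0.76×75 + 0.69×71 + 0.55×153 = 190.1400
Highest R₀: strategy 2 with 490.5400.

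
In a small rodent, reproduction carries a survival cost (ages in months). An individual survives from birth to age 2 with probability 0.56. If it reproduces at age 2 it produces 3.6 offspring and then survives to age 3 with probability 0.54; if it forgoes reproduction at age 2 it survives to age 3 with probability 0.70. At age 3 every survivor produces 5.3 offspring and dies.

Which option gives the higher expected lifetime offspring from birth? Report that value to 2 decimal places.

breed at age 2: R₀ = 0.56 × (3.6 + 0.54 × 5.3) = 0.56 × 6.4620 = 3.6187
delay to age 3: R₀ = 0.56 × (0.70 × 5.3) = 0.56 × 3.7100 = 2.0776
Higher: breed at age 2 (3.6187).

3.62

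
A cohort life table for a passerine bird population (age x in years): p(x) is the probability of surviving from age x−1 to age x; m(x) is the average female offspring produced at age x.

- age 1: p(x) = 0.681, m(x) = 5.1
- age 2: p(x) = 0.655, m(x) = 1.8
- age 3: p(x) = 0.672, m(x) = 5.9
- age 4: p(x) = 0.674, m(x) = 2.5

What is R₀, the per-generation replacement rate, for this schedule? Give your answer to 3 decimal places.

6.550

Survivorship from birth: l_x = p_1·p_2·…·p_x.
  l_1 = 0.68100
  l_2 = 0.44606
  l_3 = 0.29975
  l_4 = 0.20203
R₀ = Σ l_x m(x):
  age 1: 0.68100 × 5.1 = 3.4731
  age 2: 0.44606 × 1.8 = 0.8029
  age 3: 0.29975 × 5.9 = 1.7685
  age 4: 0.20203 × 2.5 = 0.5051
R₀ = 3.4731 + 0.8029 + 1.7685 + 0.5051 = 6.5496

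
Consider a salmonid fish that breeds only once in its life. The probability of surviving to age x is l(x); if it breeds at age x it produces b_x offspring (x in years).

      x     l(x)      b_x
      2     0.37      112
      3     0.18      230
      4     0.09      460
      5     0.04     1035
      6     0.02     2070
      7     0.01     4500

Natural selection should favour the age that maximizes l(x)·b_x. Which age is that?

Expected offspring if breeding at age x = l(x) × b_x:
  age 2: 0.37 × 112 = 41.440
  age 3: 0.18 × 230 = 41.400
  age 4: 0.09 × 460 = 41.400
  age 5: 0.04 × 1035 = 41.400
  age 6: 0.02 × 2070 = 41.400
  age 7: 0.01 × 4500 = 45.000
Maximum at age 7 (45.000).

7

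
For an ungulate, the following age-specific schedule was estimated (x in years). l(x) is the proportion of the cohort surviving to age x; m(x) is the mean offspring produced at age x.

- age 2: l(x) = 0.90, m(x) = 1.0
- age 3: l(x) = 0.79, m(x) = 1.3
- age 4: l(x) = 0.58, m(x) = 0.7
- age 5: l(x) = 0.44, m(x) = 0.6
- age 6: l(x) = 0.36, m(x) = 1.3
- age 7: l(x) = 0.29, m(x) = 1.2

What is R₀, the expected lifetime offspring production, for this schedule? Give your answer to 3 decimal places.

R₀ = Σ l(x) m(x):
  age 2: 0.90 × 1.0 = 0.9000
  age 3: 0.79 × 1.3 = 1.0270
  age 4: 0.58 × 0.7 = 0.4060
  age 5: 0.44 × 0.6 = 0.2640
  age 6: 0.36 × 1.3 = 0.4680
  age 7: 0.29 × 1.2 = 0.3480
R₀ = 0.9000 + 1.0270 + 0.4060 + 0.2640 + 0.4680 + 0.3480 = 3.4130

3.413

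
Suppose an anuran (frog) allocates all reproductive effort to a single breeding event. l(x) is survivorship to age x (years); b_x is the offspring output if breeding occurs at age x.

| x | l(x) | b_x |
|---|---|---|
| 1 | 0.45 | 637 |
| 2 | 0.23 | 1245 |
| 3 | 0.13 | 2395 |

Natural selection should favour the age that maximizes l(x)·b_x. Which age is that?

3

Expected offspring if breeding at age x = l(x) × b_x:
  age 1: 0.45 × 637 = 286.650
  age 2: 0.23 × 1245 = 286.350
  age 3: 0.13 × 2395 = 311.350
Maximum at age 3 (311.350).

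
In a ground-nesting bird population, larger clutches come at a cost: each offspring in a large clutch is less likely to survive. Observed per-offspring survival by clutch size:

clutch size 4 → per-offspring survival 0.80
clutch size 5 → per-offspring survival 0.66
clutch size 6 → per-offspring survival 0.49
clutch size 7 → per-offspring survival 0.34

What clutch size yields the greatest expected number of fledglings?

5

Expected fledglings = c × s(c):
  c=4: 4 × 0.80 = 3.200
  c=5: 5 × 0.66 = 3.300
  c=6: 6 × 0.49 = 2.940
  c=7: 7 × 0.34 = 2.380
Maximum at c = 5 (3.300 fledglings).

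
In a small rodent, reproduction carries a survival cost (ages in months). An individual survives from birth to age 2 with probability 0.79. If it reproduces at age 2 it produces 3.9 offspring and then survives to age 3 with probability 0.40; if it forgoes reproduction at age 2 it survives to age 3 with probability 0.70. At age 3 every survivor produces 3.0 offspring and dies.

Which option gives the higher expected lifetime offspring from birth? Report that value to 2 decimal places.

4.03

breed at age 2: R₀ = 0.79 × (3.9 + 0.40 × 3.0) = 0.79 × 5.1000 = 4.0290
delay to age 3: R₀ = 0.79 × (0.70 × 3.0) = 0.79 × 2.1000 = 1.6590
Higher: breed at age 2 (4.0290).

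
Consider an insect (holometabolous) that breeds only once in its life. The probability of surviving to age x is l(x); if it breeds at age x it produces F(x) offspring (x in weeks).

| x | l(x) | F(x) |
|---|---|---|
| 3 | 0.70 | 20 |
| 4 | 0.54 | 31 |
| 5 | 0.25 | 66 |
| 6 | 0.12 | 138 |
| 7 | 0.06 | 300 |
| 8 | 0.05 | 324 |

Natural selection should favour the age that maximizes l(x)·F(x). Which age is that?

7

Expected offspring if breeding at age x = l(x) × F(x):
  age 3: 0.70 × 20 = 14.000
  age 4: 0.54 × 31 = 16.740
  age 5: 0.25 × 66 = 16.500
  age 6: 0.12 × 138 = 16.560
  age 7: 0.06 × 300 = 18.000
  age 8: 0.05 × 324 = 16.200
Maximum at age 7 (18.000).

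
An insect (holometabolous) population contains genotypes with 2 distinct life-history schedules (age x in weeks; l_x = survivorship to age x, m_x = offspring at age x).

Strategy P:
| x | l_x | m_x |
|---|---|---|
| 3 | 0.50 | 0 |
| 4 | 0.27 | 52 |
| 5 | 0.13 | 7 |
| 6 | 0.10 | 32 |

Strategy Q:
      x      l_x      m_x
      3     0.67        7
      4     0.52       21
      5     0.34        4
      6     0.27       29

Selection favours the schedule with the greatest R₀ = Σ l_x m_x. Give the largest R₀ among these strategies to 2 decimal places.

24.80

Strategy P: R₀ = 0.50×0 + 0.27×52 + 0.13×7 + 0.10×32 = 18.1500
Strategy Q: R₀ = 0.67×7 + 0.52×21 + 0.34×4 + 0.27×29 = 24.8000
Highest R₀: strategy Q with 24.8000.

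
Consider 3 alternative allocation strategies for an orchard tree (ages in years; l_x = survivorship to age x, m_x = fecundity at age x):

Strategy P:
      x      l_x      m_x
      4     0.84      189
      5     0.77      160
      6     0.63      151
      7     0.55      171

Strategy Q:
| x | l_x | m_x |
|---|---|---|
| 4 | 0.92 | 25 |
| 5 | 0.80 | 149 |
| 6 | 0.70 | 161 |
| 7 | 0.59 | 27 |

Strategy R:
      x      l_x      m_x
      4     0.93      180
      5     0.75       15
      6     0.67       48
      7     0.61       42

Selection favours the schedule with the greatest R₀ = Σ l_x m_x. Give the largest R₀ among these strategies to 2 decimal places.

Strategy P: R₀ = 0.84×189 + 0.77×160 + 0.63×151 + 0.55×171 = 471.1400
Strategy Q: R₀ = 0.92×25 + 0.80×149 + 0.70×161 + 0.59×27 = 270.8300
Strategy R: R₀ = 0.93×180 + 0.75×15 + 0.67×48 + 0.61×42 = 236.4300
Highest R₀: strategy P with 471.1400.

471.14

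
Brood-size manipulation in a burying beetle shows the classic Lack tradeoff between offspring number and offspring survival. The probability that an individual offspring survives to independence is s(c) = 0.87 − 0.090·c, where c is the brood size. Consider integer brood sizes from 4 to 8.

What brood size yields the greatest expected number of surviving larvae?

Expected surviving larvae = c × s(c):
  c=4: 4 × 0.510 = 2.040
  c=5: 5 × 0.420 = 2.100
  c=6: 6 × 0.330 = 1.980
  c=7: 7 × 0.240 = 1.680
  c=8: 8 × 0.150 = 1.200
Maximum at c = 5 (2.100 surviving larvae).

5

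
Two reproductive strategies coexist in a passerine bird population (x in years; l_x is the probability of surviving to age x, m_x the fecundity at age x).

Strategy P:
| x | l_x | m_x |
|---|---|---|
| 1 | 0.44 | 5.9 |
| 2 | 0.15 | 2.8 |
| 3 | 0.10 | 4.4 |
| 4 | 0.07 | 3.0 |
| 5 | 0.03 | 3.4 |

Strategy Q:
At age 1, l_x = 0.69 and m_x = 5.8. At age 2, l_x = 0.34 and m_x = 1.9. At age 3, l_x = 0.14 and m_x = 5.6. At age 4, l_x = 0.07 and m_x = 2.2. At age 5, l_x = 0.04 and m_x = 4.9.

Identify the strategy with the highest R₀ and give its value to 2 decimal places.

Strategy P: R₀ = 0.44×5.9 + 0.15×2.8 + 0.10×4.4 + 0.07×3.0 + 0.03×3.4 = 3.7680
Strategy Q: R₀ = 0.69×5.8 + 0.34×1.9 + 0.14×5.6 + 0.07×2.2 + 0.04×4.9 = 5.7820
Highest R₀: strategy Q with 5.7820.

5.78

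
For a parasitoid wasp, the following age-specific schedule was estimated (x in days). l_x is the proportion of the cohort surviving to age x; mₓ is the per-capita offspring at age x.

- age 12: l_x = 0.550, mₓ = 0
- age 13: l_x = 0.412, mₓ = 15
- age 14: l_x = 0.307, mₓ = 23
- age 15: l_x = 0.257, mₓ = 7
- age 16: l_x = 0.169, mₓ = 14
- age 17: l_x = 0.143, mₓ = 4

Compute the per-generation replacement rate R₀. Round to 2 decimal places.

R₀ = Σ l_x mₓ:
  age 12: 0.550 × 0 = 0.0000
  age 13: 0.412 × 15 = 6.1800
  age 14: 0.307 × 23 = 7.0610
  age 15: 0.257 × 7 = 1.7990
  age 16: 0.169 × 14 = 2.3660
  age 17: 0.143 × 4 = 0.5720
R₀ = 0.0000 + 6.1800 + 7.0610 + 1.7990 + 2.3660 + 0.5720 = 17.9780

17.98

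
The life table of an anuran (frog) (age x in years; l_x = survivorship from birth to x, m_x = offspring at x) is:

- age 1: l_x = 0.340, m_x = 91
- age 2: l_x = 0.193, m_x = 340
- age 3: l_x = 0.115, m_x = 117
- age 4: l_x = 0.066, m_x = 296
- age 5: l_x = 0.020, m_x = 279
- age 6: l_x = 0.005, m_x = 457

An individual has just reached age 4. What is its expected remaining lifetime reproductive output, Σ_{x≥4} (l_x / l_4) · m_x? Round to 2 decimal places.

415.17

l_4 = 0.066. Conditional survival from age 4 to x is l_x / l_4.
  x=4: (0.066/0.066) × 296 = 296.0000
  x=5: (0.020/0.066) × 279 = 84.5455
  x=6: (0.005/0.066) × 457 = 34.6212
Sum = 296.0000 + 84.5455 + 34.6212 = 415.1667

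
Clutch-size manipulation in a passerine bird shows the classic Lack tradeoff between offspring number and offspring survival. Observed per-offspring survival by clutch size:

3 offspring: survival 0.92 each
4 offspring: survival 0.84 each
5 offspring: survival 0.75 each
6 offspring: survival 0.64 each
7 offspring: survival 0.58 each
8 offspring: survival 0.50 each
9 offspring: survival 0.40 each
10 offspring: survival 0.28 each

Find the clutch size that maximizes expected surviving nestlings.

7

Expected surviving nestlings = c × s(c):
  c=3: 3 × 0.92 = 2.760
  c=4: 4 × 0.84 = 3.360
  c=5: 5 × 0.75 = 3.750
  c=6: 6 × 0.64 = 3.840
  c=7: 7 × 0.58 = 4.060
  c=8: 8 × 0.50 = 4.000
  c=9: 9 × 0.40 = 3.600
  c=10: 10 × 0.28 = 2.800
Maximum at c = 7 (4.060 surviving nestlings).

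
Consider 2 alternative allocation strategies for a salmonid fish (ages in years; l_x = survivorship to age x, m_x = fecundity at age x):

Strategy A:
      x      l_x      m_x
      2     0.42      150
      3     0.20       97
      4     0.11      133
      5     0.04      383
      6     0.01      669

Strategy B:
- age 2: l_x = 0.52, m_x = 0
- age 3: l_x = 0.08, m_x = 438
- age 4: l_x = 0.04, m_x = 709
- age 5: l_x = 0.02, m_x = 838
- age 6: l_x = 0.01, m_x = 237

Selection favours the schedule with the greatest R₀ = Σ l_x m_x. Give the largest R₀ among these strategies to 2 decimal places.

Strategy A: R₀ = 0.42×150 + 0.20×97 + 0.11×133 + 0.04×383 + 0.01×669 = 119.0400
Strategy B: R₀ = 0.52×0 + 0.08×438 + 0.04×709 + 0.02×838 + 0.01×237 = 82.5300
Highest R₀: strategy A with 119.0400.

119.04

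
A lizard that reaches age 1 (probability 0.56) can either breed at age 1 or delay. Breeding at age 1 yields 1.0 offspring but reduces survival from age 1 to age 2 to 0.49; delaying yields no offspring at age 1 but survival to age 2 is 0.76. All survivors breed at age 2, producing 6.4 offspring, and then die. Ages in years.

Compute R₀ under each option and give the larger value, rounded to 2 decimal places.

2.72

breed at age 1: R₀ = 0.56 × (1.0 + 0.49 × 6.4) = 0.56 × 4.1360 = 2.3162
delay to age 2: R₀ = 0.56 × (0.76 × 6.4) = 0.56 × 4.8640 = 2.7238
Higher: delay to age 2 (2.7238).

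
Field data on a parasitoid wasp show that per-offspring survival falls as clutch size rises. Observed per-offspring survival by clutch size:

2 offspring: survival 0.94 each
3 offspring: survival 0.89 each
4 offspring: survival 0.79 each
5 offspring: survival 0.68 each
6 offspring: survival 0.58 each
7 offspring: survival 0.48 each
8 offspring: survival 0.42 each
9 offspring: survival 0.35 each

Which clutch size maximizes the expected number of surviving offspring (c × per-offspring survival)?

Expected surviving offspring = c × s(c):
  c=2: 2 × 0.94 = 1.880
  c=3: 3 × 0.89 = 2.670
  c=4: 4 × 0.79 = 3.160
  c=5: 5 × 0.68 = 3.400
  c=6: 6 × 0.58 = 3.480
  c=7: 7 × 0.48 = 3.360
  c=8: 8 × 0.42 = 3.360
  c=9: 9 × 0.35 = 3.150
Maximum at c = 6 (3.480 surviving offspring).

6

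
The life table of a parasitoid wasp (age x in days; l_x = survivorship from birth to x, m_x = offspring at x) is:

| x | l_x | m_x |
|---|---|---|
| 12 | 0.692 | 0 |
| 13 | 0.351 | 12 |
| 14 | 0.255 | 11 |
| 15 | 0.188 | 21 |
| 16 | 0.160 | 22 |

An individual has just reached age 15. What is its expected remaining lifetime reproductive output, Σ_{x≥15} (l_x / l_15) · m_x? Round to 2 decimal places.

39.72

l_15 = 0.188. Conditional survival from age 15 to x is l_x / l_15.
  x=15: (0.188/0.188) × 21 = 21.0000
  x=16: (0.160/0.188) × 22 = 18.7234
Sum = 21.0000 + 18.7234 = 39.7234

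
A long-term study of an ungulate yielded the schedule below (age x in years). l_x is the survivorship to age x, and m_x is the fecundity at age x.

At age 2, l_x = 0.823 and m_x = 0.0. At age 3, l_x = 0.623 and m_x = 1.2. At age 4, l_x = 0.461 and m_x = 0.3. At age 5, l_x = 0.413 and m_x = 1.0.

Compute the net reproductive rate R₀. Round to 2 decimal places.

1.30

R₀ = Σ l_x m_x:
  age 2: 0.823 × 0.0 = 0.0000
  age 3: 0.623 × 1.2 = 0.7476
  age 4: 0.461 × 0.3 = 0.1383
  age 5: 0.413 × 1.0 = 0.4130
R₀ = 0.0000 + 0.7476 + 0.1383 + 0.4130 = 1.2989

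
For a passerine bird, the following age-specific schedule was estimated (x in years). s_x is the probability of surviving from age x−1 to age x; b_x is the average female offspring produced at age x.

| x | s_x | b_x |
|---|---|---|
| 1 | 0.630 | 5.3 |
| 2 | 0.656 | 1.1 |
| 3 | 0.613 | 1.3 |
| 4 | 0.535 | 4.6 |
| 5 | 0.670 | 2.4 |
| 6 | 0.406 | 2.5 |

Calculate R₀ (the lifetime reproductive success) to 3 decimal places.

5.057

Survivorship from birth: l_x = s_1·s_2·…·s_x.
  l_1 = 0.63000
  l_2 = 0.41328
  l_3 = 0.25334
  l_4 = 0.13554
  l_5 = 0.09081
  l_6 = 0.03687
R₀ = Σ l_x b_x:
  age 1: 0.63000 × 5.3 = 3.3390
  age 2: 0.41328 × 1.1 = 0.4546
  age 3: 0.25334 × 1.3 = 0.3293
  age 4: 0.13554 × 4.6 = 0.6235
  age 5: 0.09081 × 2.4 = 0.2179
  age 6: 0.03687 × 2.5 = 0.0922
R₀ = 3.3390 + 0.4546 + 0.3293 + 0.6235 + 0.2179 + 0.0922 = 5.0566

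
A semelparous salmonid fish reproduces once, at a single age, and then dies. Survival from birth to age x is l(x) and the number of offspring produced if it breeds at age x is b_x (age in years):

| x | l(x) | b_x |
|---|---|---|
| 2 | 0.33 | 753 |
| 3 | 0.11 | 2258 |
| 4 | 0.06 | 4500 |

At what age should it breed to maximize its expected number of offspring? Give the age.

4

Expected offspring if breeding at age x = l(x) × b_x:
  age 2: 0.33 × 753 = 248.490
  age 3: 0.11 × 2258 = 248.380
  age 4: 0.06 × 4500 = 270.000
Maximum at age 4 (270.000).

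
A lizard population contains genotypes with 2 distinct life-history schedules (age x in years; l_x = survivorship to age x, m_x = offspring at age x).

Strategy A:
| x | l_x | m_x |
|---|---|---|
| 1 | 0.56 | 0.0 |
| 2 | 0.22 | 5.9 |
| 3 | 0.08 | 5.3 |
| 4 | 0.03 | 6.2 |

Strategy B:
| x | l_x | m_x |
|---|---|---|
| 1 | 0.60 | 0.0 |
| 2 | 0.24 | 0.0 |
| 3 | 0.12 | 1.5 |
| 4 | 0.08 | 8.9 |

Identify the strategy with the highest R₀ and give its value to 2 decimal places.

1.91

Strategy A: R₀ = 0.56×0.0 + 0.22×5.9 + 0.08×5.3 + 0.03×6.2 = 1.9080
Strategy B: R₀ = 0.60×0.0 + 0.24×0.0 + 0.12×1.5 + 0.08×8.9 = 0.8920
Highest R₀: strategy A with 1.9080.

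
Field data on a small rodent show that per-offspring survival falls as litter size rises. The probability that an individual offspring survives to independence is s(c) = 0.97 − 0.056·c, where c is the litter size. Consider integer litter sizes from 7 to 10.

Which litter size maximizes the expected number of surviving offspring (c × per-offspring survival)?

Expected surviving offspring = c × s(c):
  c=7: 7 × 0.578 = 4.046
  c=8: 8 × 0.522 = 4.176
  c=9: 9 × 0.466 = 4.194
  c=10: 10 × 0.410 = 4.100
Maximum at c = 9 (4.194 surviving offspring).

9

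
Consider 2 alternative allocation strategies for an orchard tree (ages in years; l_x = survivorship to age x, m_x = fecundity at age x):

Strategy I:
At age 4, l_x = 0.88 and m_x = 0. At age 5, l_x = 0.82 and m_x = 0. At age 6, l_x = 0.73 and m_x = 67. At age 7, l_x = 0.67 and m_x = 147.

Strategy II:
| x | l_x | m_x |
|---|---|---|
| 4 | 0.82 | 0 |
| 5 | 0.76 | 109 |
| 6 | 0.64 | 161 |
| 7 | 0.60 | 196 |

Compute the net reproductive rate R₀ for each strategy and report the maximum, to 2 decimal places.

Strategy I: R₀ = 0.88×0 + 0.82×0 + 0.73×67 + 0.67×147 = 147.4000
Strategy II: R₀ = 0.82×0 + 0.76×109 + 0.64×161 + 0.60×196 = 303.4800
Highest R₀: strategy II with 303.4800.

303.48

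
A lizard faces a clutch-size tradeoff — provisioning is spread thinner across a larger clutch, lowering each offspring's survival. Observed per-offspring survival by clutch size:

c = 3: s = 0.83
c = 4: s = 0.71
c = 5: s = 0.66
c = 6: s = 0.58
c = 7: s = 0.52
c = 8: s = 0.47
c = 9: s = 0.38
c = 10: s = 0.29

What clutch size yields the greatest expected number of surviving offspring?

8

Expected surviving offspring = c × s(c):
  c=3: 3 × 0.83 = 2.490
  c=4: 4 × 0.71 = 2.840
  c=5: 5 × 0.66 = 3.300
  c=6: 6 × 0.58 = 3.480
  c=7: 7 × 0.52 = 3.640
  c=8: 8 × 0.47 = 3.760
  c=9: 9 × 0.38 = 3.420
  c=10: 10 × 0.29 = 2.900
Maximum at c = 8 (3.760 surviving offspring).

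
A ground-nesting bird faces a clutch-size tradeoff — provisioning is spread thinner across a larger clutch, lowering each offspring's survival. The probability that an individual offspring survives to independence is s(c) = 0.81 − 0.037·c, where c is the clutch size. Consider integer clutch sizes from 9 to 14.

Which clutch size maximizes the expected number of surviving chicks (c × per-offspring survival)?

Expected surviving chicks = c × s(c):
  c=9: 9 × 0.477 = 4.293
  c=10: 10 × 0.440 = 4.400
  c=11: 11 × 0.403 = 4.433
  c=12: 12 × 0.366 = 4.392
  c=13: 13 × 0.329 = 4.277
  c=14: 14 × 0.292 = 4.088
Maximum at c = 11 (4.433 surviving chicks).

11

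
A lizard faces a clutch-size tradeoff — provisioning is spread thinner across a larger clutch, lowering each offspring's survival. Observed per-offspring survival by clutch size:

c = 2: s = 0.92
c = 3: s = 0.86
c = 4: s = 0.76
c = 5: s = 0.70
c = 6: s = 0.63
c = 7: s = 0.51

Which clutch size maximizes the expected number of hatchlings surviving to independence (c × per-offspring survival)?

Expected hatchlings surviving to independence = c × s(c):
  c=2: 2 × 0.92 = 1.840
  c=3: 3 × 0.86 = 2.580
  c=4: 4 × 0.76 = 3.040
  c=5: 5 × 0.70 = 3.500
  c=6: 6 × 0.63 = 3.780
  c=7: 7 × 0.51 = 3.570
Maximum at c = 6 (3.780 hatchlings surviving to independence).

6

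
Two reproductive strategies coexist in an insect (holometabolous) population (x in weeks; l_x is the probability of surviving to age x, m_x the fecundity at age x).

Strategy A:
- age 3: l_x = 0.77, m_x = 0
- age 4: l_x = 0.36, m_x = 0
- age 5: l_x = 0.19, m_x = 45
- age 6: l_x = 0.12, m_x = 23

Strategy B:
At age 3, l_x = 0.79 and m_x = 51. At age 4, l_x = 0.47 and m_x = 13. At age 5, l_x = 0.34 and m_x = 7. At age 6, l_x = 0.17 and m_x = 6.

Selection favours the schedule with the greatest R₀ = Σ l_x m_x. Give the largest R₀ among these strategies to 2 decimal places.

Strategy A: R₀ = 0.77×0 + 0.36×0 + 0.19×45 + 0.12×23 = 11.3100
Strategy B: R₀ = 0.79×51 + 0.47×13 + 0.34×7 + 0.17×6 = 49.8000
Highest R₀: strategy B with 49.8000.

49.80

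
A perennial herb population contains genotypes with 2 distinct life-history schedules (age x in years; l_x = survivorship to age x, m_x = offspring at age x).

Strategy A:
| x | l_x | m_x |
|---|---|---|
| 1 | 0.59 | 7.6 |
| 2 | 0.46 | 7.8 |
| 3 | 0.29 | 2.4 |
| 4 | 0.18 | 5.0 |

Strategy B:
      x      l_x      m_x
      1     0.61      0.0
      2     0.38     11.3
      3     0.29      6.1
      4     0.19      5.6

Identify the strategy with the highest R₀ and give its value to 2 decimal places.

9.67

Strategy A: R₀ = 0.59×7.6 + 0.46×7.8 + 0.29×2.4 + 0.18×5.0 = 9.6680
Strategy B: R₀ = 0.61×0.0 + 0.38×11.3 + 0.29×6.1 + 0.19×5.6 = 7.1270
Highest R₀: strategy A with 9.6680.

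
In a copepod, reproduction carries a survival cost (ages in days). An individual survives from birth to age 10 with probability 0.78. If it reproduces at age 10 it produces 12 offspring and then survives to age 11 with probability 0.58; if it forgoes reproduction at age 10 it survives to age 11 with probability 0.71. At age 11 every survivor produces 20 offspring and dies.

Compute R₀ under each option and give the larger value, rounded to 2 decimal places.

breed at age 10: R₀ = 0.78 × (12 + 0.58 × 20) = 0.78 × 23.6000 = 18.4080
delay to age 11: R₀ = 0.78 × (0.71 × 20) = 0.78 × 14.2000 = 11.0760
Higher: breed at age 10 (18.4080).

18.41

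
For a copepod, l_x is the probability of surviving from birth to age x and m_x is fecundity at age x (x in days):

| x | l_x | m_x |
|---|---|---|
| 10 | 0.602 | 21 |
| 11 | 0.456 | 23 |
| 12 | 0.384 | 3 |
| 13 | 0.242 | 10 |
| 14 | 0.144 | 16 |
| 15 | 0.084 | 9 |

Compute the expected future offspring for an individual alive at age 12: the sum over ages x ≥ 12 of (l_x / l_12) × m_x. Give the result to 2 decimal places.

17.27

l_12 = 0.384. Conditional survival from age 12 to x is l_x / l_12.
  x=12: (0.384/0.384) × 3 = 3.0000
  x=13: (0.242/0.384) × 10 = 6.3021
  x=14: (0.144/0.384) × 16 = 6.0000
  x=15: (0.084/0.384) × 9 = 1.9688
Sum = 3.0000 + 6.3021 + 6.0000 + 1.9688 = 17.2708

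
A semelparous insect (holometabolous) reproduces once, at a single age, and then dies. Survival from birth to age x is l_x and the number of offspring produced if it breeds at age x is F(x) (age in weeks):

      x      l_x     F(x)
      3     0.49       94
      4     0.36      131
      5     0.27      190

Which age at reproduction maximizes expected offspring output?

5

Expected offspring if breeding at age x = l_x × F(x):
  age 3: 0.49 × 94 = 46.060
  age 4: 0.36 × 131 = 47.160
  age 5: 0.27 × 190 = 51.300
Maximum at age 5 (51.300).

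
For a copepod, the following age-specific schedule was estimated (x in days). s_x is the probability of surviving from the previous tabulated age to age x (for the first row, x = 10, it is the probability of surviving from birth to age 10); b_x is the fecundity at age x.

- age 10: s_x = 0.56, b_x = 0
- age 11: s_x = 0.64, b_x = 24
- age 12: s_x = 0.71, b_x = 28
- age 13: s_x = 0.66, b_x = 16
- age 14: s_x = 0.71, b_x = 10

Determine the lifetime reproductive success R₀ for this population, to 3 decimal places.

19.606

Survivorship from birth: l_x = s_10·s_11·…·s_x.
  l_10 = 0.56000
  l_11 = 0.35840
  l_12 = 0.25446
  l_13 = 0.16795
  l_14 = 0.11924
R₀ = Σ l_x b_x:
  age 10: 0.56000 × 0 = 0.0000
  age 11: 0.35840 × 24 = 8.6016
  age 12: 0.25446 × 28 = 7.1249
  age 13: 0.16795 × 16 = 2.6872
  age 14: 0.11924 × 10 = 1.1924
R₀ = 0.0000 + 8.6016 + 7.1249 + 2.6872 + 1.1924 = 19.6061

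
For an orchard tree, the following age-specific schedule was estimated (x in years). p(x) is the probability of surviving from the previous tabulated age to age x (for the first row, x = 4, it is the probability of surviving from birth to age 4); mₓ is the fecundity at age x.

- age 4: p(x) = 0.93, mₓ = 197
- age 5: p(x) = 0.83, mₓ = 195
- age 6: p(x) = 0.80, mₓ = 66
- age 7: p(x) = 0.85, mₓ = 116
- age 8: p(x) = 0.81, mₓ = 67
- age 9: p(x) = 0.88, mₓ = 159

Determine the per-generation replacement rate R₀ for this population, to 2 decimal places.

Survivorship from birth: l_x = p_4·p_5·…·p_x.
  l_4 = 0.93000
  l_5 = 0.77190
  l_6 = 0.61752
  l_7 = 0.52489
  l_8 = 0.42516
  l_9 = 0.37414
R₀ = Σ l_x mₓ:
  age 4: 0.93000 × 197 = 183.2100
  age 5: 0.77190 × 195 = 150.5205
  age 6: 0.61752 × 66 = 40.7563
  age 7: 0.52489 × 116 = 60.8872
  age 8: 0.42516 × 67 = 28.4857
  age 9: 0.37414 × 159 = 59.4883
R₀ = 183.2100 + 150.5205 + 40.7563 + 60.8872 + 28.4857 + 59.4883 = 523.3480

523.35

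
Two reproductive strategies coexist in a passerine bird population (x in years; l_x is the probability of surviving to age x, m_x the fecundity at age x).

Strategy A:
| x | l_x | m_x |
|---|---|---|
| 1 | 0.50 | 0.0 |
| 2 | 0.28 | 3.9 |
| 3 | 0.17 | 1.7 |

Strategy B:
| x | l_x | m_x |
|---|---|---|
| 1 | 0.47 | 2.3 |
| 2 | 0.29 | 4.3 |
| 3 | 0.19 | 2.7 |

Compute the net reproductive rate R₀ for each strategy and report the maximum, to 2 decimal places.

2.84

Strategy A: R₀ = 0.50×0.0 + 0.28×3.9 + 0.17×1.7 = 1.3810
Strategy B: R₀ = 0.47×2.3 + 0.29×4.3 + 0.19×2.7 = 2.8410
Highest R₀: strategy B with 2.8410.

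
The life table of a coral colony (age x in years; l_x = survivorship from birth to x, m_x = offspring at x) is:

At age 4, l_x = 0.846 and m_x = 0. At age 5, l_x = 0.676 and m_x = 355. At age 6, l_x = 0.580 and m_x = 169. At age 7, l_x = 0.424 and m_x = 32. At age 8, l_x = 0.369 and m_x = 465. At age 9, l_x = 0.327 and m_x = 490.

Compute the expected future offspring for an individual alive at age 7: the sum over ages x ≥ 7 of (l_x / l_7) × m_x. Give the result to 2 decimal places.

l_7 = 0.424. Conditional survival from age 7 to x is l_x / l_7.
  x=7: (0.424/0.424) × 32 = 32.0000
  x=8: (0.369/0.424) × 465 = 404.6816
  x=9: (0.327/0.424) × 490 = 377.9009
Sum = 32.0000 + 404.6816 + 377.9009 = 814.5825

814.58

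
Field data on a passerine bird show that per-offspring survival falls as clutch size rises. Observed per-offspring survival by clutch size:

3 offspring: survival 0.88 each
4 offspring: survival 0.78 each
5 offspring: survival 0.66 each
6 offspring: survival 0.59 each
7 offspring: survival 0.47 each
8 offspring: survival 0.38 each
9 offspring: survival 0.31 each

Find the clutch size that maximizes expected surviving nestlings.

6

Expected surviving nestlings = c × s(c):
  c=3: 3 × 0.88 = 2.640
  c=4: 4 × 0.78 = 3.120
  c=5: 5 × 0.66 = 3.300
  c=6: 6 × 0.59 = 3.540
  c=7: 7 × 0.47 = 3.290
  c=8: 8 × 0.38 = 3.040
  c=9: 9 × 0.31 = 2.790
Maximum at c = 6 (3.540 surviving nestlings).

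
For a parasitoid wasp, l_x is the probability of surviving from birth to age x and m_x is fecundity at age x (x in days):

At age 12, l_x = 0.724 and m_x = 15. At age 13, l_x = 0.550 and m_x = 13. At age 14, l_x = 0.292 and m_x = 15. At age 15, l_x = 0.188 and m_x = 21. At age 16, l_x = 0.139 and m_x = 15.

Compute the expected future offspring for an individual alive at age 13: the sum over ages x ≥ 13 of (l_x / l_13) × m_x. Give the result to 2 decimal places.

31.93

l_13 = 0.550. Conditional survival from age 13 to x is l_x / l_13.
  x=13: (0.550/0.550) × 13 = 13.0000
  x=14: (0.292/0.550) × 15 = 7.9636
  x=15: (0.188/0.550) × 21 = 7.1782
  x=16: (0.139/0.550) × 15 = 3.7909
Sum = 13.0000 + 7.9636 + 7.1782 + 3.7909 = 31.9327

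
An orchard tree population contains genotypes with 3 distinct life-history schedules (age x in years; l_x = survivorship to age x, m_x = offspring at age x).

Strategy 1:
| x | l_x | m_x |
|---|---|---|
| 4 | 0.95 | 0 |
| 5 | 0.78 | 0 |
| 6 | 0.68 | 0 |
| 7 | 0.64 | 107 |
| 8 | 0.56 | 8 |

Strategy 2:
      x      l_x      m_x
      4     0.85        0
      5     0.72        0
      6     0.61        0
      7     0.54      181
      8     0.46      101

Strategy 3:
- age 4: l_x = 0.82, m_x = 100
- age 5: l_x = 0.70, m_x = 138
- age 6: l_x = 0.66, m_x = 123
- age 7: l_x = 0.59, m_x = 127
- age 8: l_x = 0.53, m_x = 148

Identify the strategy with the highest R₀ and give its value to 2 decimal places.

Strategy 1: R₀ = 0.95×0 + 0.78×0 + 0.68×0 + 0.64×107 + 0.56×8 = 72.9600
Strategy 2: R₀ = 0.85×0 + 0.72×0 + 0.61×0 + 0.54×181 + 0.46×101 = 144.2000
Strategy 3: R₀ = 0.82×100 + 0.70×138 + 0.66×123 + 0.59×127 + 0.53×148 = 413.1500
Highest R₀: strategy 3 with 413.1500.

413.15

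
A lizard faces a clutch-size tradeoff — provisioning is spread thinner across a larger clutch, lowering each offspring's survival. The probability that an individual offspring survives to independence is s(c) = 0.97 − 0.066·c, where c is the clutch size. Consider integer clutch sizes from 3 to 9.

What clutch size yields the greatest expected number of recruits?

7

Expected recruits = c × s(c):
  c=3: 3 × 0.772 = 2.316
  c=4: 4 × 0.706 = 2.824
  c=5: 5 × 0.640 = 3.200
  c=6: 6 × 0.574 = 3.444
  c=7: 7 × 0.508 = 3.556
  c=8: 8 × 0.442 = 3.536
  c=9: 9 × 0.376 = 3.384
Maximum at c = 7 (3.556 recruits).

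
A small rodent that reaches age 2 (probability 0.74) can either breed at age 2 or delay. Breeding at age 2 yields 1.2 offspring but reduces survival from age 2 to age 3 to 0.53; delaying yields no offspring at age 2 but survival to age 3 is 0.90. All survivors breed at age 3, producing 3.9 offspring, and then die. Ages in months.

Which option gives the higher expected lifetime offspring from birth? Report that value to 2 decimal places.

breed at age 2: R₀ = 0.74 × (1.2 + 0.53 × 3.9) = 0.74 × 3.2670 = 2.4176
delay to age 3: R₀ = 0.74 × (0.90 × 3.9) = 0.74 × 3.5100 = 2.5974
Higher: delay to age 3 (2.5974).

2.60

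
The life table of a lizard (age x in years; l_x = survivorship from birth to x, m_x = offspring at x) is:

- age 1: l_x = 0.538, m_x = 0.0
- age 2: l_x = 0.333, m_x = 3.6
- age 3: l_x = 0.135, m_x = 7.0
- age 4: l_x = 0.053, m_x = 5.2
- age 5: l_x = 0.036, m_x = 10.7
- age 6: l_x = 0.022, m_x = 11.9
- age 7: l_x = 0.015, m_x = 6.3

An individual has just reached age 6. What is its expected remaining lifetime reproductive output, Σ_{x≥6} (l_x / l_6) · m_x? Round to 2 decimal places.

16.20

l_6 = 0.022. Conditional survival from age 6 to x is l_x / l_6.
  x=6: (0.022/0.022) × 11.9 = 11.9000
  x=7: (0.015/0.022) × 6.3 = 4.2955
Sum = 11.9000 + 4.2955 = 16.1955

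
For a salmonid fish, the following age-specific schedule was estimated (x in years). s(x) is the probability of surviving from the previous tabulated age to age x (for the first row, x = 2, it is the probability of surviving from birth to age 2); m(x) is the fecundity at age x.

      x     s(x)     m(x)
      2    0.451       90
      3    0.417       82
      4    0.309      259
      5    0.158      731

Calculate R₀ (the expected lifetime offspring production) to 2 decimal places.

77.77

Survivorship from birth: l_x = s_2·s_3·…·s_x.
  l_2 = 0.45100
  l_3 = 0.18807
  l_4 = 0.05811
  l_5 = 0.00918
R₀ = Σ l_x m(x):
  age 2: 0.45100 × 90 = 40.5900
  age 3: 0.18807 × 82 = 15.4217
  age 4: 0.05811 × 259 = 15.0505
  age 5: 0.00918 × 731 = 6.7106
R₀ = 40.5900 + 15.4217 + 15.0505 + 6.7106 = 77.7728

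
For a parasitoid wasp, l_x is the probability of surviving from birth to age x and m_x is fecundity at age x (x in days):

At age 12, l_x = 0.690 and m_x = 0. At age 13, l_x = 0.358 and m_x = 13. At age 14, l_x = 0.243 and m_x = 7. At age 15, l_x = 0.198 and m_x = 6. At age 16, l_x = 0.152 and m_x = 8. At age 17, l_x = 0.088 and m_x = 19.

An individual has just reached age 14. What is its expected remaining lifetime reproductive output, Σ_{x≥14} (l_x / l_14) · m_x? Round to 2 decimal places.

l_14 = 0.243. Conditional survival from age 14 to x is l_x / l_14.
  x=14: (0.243/0.243) × 7 = 7.0000
  x=15: (0.198/0.243) × 6 = 4.8889
  x=16: (0.152/0.243) × 8 = 5.0041
  x=17: (0.088/0.243) × 19 = 6.8807
Sum = 7.0000 + 4.8889 + 5.0041 + 6.8807 = 23.7737

23.77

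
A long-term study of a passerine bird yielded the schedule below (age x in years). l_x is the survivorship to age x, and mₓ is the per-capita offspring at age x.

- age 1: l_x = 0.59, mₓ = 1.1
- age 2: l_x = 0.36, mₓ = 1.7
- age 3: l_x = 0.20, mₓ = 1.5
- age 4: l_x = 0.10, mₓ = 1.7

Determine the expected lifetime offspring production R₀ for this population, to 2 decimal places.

1.73

R₀ = Σ l_x mₓ:
  age 1: 0.59 × 1.1 = 0.6490
  age 2: 0.36 × 1.7 = 0.6120
  age 3: 0.20 × 1.5 = 0.3000
  age 4: 0.10 × 1.7 = 0.1700
R₀ = 0.6490 + 0.6120 + 0.3000 + 0.1700 = 1.7310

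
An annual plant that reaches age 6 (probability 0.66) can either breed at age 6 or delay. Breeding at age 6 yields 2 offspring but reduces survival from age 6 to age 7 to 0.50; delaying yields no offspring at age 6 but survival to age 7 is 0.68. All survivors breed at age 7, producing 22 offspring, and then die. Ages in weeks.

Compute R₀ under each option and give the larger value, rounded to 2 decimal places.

9.87

breed at age 6: R₀ = 0.66 × (2 + 0.50 × 22) = 0.66 × 13.0000 = 8.5800
delay to age 7: R₀ = 0.66 × (0.68 × 22) = 0.66 × 14.9600 = 9.8736
Higher: delay to age 7 (9.8736).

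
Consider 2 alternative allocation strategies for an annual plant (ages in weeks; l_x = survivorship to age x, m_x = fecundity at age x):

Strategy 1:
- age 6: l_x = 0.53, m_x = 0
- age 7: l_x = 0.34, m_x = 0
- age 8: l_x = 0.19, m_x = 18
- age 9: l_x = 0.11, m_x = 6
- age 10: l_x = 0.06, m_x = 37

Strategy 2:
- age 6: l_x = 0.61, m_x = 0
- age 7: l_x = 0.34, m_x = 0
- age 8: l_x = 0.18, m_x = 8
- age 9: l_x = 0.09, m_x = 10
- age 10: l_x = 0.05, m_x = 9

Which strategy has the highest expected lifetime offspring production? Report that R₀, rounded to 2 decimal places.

6.30

Strategy 1: R₀ = 0.53×0 + 0.34×0 + 0.19×18 + 0.11×6 + 0.06×37 = 6.3000
Strategy 2: R₀ = 0.61×0 + 0.34×0 + 0.18×8 + 0.09×10 + 0.05×9 = 2.7900
Highest R₀: strategy 1 with 6.3000.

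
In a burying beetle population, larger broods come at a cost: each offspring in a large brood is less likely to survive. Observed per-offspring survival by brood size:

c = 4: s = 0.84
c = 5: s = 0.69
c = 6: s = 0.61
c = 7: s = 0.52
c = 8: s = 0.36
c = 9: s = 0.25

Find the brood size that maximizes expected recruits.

6

Expected recruits = c × s(c):
  c=4: 4 × 0.84 = 3.360
  c=5: 5 × 0.69 = 3.450
  c=6: 6 × 0.61 = 3.660
  c=7: 7 × 0.52 = 3.640
  c=8: 8 × 0.36 = 2.880
  c=9: 9 × 0.25 = 2.250
Maximum at c = 6 (3.660 recruits).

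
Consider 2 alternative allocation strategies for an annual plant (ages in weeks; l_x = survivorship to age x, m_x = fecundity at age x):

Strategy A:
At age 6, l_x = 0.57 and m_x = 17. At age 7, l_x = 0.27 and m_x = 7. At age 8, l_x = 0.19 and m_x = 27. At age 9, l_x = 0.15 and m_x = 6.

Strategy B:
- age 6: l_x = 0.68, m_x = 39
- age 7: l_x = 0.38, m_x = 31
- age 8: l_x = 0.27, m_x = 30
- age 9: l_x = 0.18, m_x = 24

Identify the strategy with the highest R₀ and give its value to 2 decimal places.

50.72

Strategy A: R₀ = 0.57×17 + 0.27×7 + 0.19×27 + 0.15×6 = 17.6100
Strategy B: R₀ = 0.68×39 + 0.38×31 + 0.27×30 + 0.18×24 = 50.7200
Highest R₀: strategy B with 50.7200.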